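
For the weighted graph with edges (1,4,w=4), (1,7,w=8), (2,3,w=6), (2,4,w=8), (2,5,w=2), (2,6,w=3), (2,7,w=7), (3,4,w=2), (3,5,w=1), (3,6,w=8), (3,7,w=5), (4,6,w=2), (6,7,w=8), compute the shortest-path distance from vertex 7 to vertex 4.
7 (path: 7 -> 3 -> 4; weights 5 + 2 = 7)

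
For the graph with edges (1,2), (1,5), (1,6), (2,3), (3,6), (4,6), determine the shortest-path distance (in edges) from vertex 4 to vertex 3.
2 (path: 4 -> 6 -> 3, 2 edges)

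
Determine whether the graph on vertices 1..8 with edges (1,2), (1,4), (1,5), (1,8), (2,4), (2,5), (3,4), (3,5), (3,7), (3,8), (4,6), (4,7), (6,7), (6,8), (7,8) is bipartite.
No (odd cycle of length 3: 4 -> 1 -> 2 -> 4)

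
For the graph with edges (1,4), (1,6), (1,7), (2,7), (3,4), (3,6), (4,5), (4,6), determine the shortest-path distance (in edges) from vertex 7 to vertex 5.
3 (path: 7 -> 1 -> 4 -> 5, 3 edges)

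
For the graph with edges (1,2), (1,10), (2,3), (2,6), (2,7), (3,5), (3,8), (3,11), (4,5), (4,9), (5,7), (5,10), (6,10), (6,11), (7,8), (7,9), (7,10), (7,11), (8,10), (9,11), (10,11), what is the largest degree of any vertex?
6 (attained at vertices 7, 10)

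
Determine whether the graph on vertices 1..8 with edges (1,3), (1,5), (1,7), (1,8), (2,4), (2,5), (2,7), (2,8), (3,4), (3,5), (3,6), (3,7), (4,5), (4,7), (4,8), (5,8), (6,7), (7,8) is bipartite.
No (odd cycle of length 3: 8 -> 1 -> 7 -> 8)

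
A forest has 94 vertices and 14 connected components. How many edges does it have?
80 (Each of the 14 component trees on V_i vertices has V_i - 1 edges; summing gives V - C = 94 - 14 = 80)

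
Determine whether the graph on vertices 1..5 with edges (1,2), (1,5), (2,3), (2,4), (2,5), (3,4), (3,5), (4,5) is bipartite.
No (odd cycle of length 3: 2 -> 1 -> 5 -> 2)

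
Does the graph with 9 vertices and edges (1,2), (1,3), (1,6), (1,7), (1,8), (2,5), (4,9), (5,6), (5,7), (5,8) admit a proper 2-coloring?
Yes. Partition: {1, 5, 9}, {2, 3, 4, 6, 7, 8}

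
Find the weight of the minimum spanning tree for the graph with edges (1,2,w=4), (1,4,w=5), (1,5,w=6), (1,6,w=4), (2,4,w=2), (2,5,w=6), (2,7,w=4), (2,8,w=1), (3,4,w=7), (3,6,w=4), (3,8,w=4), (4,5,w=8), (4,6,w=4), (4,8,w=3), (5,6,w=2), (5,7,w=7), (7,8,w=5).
21 (MST edges: (1,2,w=4), (1,6,w=4), (2,4,w=2), (2,7,w=4), (2,8,w=1), (3,8,w=4), (5,6,w=2); sum of weights 4 + 4 + 2 + 4 + 1 + 4 + 2 = 21)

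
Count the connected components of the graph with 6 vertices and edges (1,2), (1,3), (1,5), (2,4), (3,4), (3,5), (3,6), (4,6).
1 (components: {1, 2, 3, 4, 5, 6})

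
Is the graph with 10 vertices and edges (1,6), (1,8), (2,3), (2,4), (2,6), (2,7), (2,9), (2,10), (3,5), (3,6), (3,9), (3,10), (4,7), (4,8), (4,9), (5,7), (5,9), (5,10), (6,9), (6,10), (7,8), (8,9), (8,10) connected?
Yes (BFS from 1 visits [1, 6, 8, 2, 3, 9, 10, 4, 7, 5] — all 10 vertices reached)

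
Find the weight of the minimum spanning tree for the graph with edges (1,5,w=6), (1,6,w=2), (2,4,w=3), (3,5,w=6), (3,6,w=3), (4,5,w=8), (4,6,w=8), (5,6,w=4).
20 (MST edges: (1,6,w=2), (2,4,w=3), (3,6,w=3), (4,5,w=8), (5,6,w=4); sum of weights 2 + 3 + 3 + 8 + 4 = 20)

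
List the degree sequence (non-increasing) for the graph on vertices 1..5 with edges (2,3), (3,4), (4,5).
[2, 2, 1, 1, 0] (degrees: deg(1)=0, deg(2)=1, deg(3)=2, deg(4)=2, deg(5)=1)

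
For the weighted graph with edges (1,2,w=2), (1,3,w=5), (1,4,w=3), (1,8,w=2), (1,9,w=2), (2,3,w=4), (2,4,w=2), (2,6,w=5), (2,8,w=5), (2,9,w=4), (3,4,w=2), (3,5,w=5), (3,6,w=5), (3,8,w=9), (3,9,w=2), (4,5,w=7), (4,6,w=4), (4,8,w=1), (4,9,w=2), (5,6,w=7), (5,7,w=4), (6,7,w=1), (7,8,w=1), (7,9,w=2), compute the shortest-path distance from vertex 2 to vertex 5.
8 (path: 2 -> 4 -> 8 -> 7 -> 5; weights 2 + 1 + 1 + 4 = 8)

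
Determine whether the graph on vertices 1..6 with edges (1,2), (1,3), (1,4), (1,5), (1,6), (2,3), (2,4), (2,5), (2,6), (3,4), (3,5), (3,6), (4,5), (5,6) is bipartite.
No (odd cycle of length 3: 2 -> 1 -> 5 -> 2)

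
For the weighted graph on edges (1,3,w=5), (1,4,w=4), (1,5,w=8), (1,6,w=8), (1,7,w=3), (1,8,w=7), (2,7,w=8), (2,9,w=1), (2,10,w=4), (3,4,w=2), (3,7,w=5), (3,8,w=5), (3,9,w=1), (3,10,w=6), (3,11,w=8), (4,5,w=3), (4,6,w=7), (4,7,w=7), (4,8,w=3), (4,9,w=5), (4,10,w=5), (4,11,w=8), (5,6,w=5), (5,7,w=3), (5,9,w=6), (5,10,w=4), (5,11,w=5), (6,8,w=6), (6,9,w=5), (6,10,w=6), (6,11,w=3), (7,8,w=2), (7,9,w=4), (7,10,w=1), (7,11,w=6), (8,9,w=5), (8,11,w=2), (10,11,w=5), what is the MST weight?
21 (MST edges: (1,7,w=3), (2,9,w=1), (3,4,w=2), (3,9,w=1), (4,5,w=3), (4,8,w=3), (6,11,w=3), (7,8,w=2), (7,10,w=1), (8,11,w=2); sum of weights 3 + 1 + 2 + 1 + 3 + 3 + 3 + 2 + 1 + 2 = 21)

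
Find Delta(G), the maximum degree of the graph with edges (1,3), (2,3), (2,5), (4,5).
2 (attained at vertices 2, 3, 5)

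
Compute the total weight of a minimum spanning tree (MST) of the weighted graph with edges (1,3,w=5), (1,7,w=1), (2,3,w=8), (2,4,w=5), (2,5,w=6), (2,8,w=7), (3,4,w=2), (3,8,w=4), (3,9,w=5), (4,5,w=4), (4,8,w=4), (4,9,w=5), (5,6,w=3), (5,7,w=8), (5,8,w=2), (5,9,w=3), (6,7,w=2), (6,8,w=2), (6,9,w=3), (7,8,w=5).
21 (MST edges: (1,7,w=1), (2,4,w=5), (3,4,w=2), (3,8,w=4), (5,8,w=2), (5,9,w=3), (6,7,w=2), (6,8,w=2); sum of weights 1 + 5 + 2 + 4 + 2 + 3 + 2 + 2 = 21)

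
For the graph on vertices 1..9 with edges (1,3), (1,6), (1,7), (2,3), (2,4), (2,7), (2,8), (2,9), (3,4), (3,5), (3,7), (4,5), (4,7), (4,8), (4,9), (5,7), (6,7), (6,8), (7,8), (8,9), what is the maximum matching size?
4 (matching: (2,7), (3,5), (4,9), (6,8); upper bound floor(n/2) = floor(9/2) = 4)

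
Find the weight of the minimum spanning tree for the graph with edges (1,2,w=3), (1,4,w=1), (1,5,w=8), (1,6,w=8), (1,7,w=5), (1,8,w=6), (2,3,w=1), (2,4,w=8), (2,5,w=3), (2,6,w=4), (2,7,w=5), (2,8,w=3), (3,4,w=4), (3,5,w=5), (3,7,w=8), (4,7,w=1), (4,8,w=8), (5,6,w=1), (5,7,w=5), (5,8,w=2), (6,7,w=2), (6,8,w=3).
11 (MST edges: (1,2,w=3), (1,4,w=1), (2,3,w=1), (4,7,w=1), (5,6,w=1), (5,8,w=2), (6,7,w=2); sum of weights 3 + 1 + 1 + 1 + 1 + 2 + 2 = 11)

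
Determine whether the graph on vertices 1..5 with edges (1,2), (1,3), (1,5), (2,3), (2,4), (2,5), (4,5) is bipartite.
No (odd cycle of length 3: 2 -> 1 -> 5 -> 2)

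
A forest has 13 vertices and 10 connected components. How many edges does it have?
3 (Each of the 10 component trees on V_i vertices has V_i - 1 edges; summing gives V - C = 13 - 10 = 3)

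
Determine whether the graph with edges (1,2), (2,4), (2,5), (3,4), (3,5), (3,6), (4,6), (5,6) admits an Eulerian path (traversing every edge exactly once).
No (6 vertices have odd degree: {1, 2, 3, 4, 5, 6}; Eulerian path requires 0 or 2)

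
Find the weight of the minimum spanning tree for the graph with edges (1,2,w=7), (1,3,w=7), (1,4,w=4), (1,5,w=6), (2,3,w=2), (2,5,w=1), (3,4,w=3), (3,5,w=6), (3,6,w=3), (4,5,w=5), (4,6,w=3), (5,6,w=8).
13 (MST edges: (1,4,w=4), (2,3,w=2), (2,5,w=1), (3,4,w=3), (3,6,w=3); sum of weights 4 + 2 + 1 + 3 + 3 = 13)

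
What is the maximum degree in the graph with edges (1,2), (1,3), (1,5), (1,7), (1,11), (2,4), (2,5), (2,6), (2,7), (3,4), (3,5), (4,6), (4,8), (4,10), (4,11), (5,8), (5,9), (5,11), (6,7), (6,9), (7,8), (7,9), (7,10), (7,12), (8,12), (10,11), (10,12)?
7 (attained at vertex 7)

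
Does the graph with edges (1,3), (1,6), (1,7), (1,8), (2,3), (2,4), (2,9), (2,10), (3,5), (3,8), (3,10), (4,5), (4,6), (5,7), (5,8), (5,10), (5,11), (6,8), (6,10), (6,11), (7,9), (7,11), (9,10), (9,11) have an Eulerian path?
No (4 vertices have odd degree: {3, 4, 6, 10}; Eulerian path requires 0 or 2)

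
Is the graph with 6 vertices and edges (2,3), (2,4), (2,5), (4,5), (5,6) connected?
No, it has 2 components: {1}, {2, 3, 4, 5, 6}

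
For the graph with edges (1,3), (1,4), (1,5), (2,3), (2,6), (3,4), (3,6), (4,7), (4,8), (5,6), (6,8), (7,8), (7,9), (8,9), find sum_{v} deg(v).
28 (handshake: sum of degrees = 2|E| = 2 x 14 = 28)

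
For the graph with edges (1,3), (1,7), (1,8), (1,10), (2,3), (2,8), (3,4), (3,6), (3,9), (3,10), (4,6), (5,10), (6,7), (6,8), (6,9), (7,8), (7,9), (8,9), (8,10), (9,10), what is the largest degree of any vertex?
6 (attained at vertices 3, 8)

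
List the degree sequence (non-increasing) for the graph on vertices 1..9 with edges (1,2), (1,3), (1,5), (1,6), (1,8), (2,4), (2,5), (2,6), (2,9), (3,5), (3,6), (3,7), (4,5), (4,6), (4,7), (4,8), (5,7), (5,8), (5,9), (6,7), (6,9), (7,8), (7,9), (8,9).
[7, 6, 6, 5, 5, 5, 5, 5, 4] (degrees: deg(1)=5, deg(2)=5, deg(3)=4, deg(4)=5, deg(5)=7, deg(6)=6, deg(7)=6, deg(8)=5, deg(9)=5)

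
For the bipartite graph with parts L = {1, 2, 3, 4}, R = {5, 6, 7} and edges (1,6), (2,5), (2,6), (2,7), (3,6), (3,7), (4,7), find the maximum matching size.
3 (matching: (1,6), (2,5), (3,7); upper bound min(|L|,|R|) = min(4,3) = 3)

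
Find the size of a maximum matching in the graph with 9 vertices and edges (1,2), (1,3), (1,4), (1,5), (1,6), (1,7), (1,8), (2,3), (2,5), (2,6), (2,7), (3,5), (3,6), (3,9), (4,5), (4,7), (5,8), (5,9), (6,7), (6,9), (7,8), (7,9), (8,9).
4 (matching: (1,8), (2,7), (3,6), (5,9); upper bound floor(n/2) = floor(9/2) = 4)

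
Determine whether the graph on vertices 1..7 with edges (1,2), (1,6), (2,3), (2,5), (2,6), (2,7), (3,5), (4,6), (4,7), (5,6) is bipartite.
No (odd cycle of length 3: 2 -> 1 -> 6 -> 2)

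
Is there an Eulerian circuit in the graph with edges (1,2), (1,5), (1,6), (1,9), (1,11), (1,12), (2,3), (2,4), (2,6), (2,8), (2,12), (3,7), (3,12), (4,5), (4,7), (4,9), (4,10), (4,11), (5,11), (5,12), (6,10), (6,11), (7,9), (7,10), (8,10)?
No (2 vertices have odd degree: {3, 9}; Eulerian circuit requires 0)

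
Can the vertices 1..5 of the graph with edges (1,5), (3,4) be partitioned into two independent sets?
Yes. Partition: {1, 2, 3}, {4, 5}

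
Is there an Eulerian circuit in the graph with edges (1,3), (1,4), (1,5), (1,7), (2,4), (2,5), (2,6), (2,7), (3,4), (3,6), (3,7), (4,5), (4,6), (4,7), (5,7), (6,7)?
Yes (the graph is connected and all 7 vertices have even degree)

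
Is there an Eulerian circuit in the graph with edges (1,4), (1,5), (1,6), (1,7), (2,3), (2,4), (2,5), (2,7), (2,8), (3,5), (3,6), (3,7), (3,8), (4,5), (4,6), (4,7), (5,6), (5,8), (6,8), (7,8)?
No (6 vertices have odd degree: {2, 3, 4, 6, 7, 8}; Eulerian circuit requires 0)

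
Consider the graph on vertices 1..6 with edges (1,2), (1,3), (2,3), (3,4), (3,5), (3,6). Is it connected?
Yes (BFS from 1 visits [1, 2, 3, 4, 5, 6] — all 6 vertices reached)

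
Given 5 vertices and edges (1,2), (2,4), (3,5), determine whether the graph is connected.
No, it has 2 components: {1, 2, 4}, {3, 5}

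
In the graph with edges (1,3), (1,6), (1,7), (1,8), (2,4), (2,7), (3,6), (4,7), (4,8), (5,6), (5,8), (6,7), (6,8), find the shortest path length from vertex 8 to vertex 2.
2 (path: 8 -> 4 -> 2, 2 edges)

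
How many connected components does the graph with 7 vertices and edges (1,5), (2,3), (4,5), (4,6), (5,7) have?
2 (components: {1, 4, 5, 6, 7}, {2, 3})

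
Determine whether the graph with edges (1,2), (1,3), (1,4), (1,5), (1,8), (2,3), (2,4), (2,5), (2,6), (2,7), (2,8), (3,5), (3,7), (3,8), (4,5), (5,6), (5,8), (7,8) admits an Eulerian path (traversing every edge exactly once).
No (6 vertices have odd degree: {1, 2, 3, 4, 7, 8}; Eulerian path requires 0 or 2)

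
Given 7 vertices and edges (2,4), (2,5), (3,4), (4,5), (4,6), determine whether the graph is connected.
No, it has 3 components: {1}, {2, 3, 4, 5, 6}, {7}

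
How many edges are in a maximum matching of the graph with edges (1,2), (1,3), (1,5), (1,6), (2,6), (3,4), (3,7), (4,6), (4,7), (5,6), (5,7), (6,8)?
4 (matching: (1,2), (3,4), (5,7), (6,8); upper bound floor(n/2) = floor(8/2) = 4)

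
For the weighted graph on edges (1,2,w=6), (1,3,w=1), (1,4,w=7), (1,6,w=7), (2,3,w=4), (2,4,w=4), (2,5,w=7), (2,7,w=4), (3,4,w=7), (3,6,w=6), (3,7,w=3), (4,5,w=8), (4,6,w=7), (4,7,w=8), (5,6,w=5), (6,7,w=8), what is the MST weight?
23 (MST edges: (1,3,w=1), (2,3,w=4), (2,4,w=4), (3,6,w=6), (3,7,w=3), (5,6,w=5); sum of weights 1 + 4 + 4 + 6 + 3 + 5 = 23)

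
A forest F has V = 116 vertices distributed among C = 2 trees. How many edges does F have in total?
114 (Each of the 2 component trees on V_i vertices has V_i - 1 edges; summing gives V - C = 116 - 2 = 114)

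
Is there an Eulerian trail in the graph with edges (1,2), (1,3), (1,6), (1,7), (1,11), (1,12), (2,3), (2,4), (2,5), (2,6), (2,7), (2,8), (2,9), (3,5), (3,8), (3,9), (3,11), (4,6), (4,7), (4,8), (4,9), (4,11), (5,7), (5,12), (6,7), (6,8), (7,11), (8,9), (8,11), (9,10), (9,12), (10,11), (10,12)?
Yes (the graph is connected and exactly 2 vertices have odd degree: {6, 10}; any Eulerian path must start and end at those)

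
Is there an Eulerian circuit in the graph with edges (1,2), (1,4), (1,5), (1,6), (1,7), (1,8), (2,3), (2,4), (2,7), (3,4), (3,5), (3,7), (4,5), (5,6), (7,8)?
Yes (the graph is connected and all 8 vertices have even degree)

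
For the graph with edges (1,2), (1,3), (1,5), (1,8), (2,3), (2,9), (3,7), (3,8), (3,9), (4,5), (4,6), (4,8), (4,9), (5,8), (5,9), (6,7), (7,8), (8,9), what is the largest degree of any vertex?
6 (attained at vertex 8)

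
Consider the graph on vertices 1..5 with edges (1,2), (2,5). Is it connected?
No, it has 3 components: {1, 2, 5}, {3}, {4}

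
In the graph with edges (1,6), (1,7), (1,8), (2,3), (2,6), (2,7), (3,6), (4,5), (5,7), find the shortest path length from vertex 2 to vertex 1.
2 (path: 2 -> 7 -> 1, 2 edges)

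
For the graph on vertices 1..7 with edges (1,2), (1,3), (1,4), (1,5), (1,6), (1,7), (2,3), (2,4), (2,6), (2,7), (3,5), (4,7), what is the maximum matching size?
3 (matching: (2,6), (3,5), (4,7); upper bound floor(n/2) = floor(7/2) = 3)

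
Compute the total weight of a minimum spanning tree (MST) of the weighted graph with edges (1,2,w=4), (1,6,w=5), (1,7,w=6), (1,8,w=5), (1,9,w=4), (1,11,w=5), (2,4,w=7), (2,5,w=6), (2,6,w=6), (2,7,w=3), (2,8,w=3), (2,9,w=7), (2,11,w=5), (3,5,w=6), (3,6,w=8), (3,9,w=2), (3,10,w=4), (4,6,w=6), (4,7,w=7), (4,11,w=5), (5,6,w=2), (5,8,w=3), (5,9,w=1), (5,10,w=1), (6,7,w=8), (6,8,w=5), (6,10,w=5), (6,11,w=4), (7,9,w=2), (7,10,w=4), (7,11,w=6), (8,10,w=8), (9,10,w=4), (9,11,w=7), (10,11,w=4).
27 (MST edges: (1,9,w=4), (2,7,w=3), (2,8,w=3), (3,9,w=2), (4,11,w=5), (5,6,w=2), (5,9,w=1), (5,10,w=1), (6,11,w=4), (7,9,w=2); sum of weights 4 + 3 + 3 + 2 + 5 + 2 + 1 + 1 + 4 + 2 = 27)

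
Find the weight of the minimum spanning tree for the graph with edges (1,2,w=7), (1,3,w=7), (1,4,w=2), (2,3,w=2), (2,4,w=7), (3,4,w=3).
7 (MST edges: (1,4,w=2), (2,3,w=2), (3,4,w=3); sum of weights 2 + 2 + 3 = 7)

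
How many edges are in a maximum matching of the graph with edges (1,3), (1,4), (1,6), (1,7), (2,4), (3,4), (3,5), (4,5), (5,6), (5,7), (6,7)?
3 (matching: (1,4), (3,5), (6,7); upper bound floor(n/2) = floor(7/2) = 3)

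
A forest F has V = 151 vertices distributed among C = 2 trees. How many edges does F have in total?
149 (Each of the 2 component trees on V_i vertices has V_i - 1 edges; summing gives V - C = 151 - 2 = 149)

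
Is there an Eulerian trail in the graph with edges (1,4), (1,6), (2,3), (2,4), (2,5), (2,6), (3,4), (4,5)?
Yes — and in fact it has an Eulerian circuit (the graph is connected and all 6 vertices have even degree)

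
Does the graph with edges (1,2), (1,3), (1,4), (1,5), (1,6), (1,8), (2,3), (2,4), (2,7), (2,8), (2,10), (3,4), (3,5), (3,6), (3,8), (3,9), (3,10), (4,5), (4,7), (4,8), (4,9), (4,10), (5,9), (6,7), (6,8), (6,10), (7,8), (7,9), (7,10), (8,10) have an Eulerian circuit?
No (2 vertices have odd degree: {6, 8}; Eulerian circuit requires 0)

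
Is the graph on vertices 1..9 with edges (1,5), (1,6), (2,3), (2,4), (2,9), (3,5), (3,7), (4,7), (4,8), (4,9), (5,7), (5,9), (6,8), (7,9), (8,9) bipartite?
No (odd cycle of length 3: 7 -> 5 -> 3 -> 7)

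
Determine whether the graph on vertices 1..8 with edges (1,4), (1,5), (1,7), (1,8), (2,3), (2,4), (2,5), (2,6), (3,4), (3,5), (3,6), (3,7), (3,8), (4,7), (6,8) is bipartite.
No (odd cycle of length 3: 7 -> 1 -> 4 -> 7)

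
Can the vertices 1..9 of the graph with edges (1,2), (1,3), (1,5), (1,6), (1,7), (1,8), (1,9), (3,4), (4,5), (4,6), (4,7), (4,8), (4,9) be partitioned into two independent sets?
Yes. Partition: {1, 4}, {2, 3, 5, 6, 7, 8, 9}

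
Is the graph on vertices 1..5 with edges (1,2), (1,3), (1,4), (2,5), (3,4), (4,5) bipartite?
No (odd cycle of length 3: 3 -> 1 -> 4 -> 3)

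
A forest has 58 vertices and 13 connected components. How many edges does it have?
45 (Each of the 13 component trees on V_i vertices has V_i - 1 edges; summing gives V - C = 58 - 13 = 45)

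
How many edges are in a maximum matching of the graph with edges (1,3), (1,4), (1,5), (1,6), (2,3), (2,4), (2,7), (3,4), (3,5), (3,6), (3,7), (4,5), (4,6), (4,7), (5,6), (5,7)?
3 (matching: (1,6), (3,5), (4,7); upper bound floor(n/2) = floor(7/2) = 3)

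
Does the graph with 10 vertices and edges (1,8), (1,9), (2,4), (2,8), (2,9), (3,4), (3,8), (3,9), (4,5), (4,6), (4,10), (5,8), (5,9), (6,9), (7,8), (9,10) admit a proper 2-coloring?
Yes. Partition: {1, 2, 3, 5, 6, 7, 10}, {4, 8, 9}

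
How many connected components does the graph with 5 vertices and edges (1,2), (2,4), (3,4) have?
2 (components: {1, 2, 3, 4}, {5})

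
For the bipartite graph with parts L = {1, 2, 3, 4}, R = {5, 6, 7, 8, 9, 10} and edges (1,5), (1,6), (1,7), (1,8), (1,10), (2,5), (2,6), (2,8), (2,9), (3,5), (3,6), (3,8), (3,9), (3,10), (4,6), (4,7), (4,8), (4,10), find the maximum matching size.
4 (matching: (1,10), (2,9), (3,8), (4,7); upper bound min(|L|,|R|) = min(4,6) = 4)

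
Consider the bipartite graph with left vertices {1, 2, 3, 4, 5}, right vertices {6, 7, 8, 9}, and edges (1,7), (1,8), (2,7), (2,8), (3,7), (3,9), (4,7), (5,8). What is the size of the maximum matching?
3 (matching: (1,8), (2,7), (3,9); upper bound min(|L|,|R|) = min(5,4) = 4)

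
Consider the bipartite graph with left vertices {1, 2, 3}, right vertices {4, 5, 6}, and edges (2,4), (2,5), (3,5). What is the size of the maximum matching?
2 (matching: (2,4), (3,5); upper bound min(|L|,|R|) = min(3,3) = 3)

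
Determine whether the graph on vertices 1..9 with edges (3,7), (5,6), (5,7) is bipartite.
Yes. Partition: {1, 2, 3, 4, 5, 8, 9}, {6, 7}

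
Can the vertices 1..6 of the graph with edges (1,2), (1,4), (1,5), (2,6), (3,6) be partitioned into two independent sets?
Yes. Partition: {1, 6}, {2, 3, 4, 5}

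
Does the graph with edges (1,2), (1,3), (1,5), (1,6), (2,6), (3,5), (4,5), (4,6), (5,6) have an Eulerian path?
Yes — and in fact it has an Eulerian circuit (the graph is connected and all 6 vertices have even degree)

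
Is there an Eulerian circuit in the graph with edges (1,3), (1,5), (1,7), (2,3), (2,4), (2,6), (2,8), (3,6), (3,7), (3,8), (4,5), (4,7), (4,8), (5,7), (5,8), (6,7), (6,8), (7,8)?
No (2 vertices have odd degree: {1, 3}; Eulerian circuit requires 0)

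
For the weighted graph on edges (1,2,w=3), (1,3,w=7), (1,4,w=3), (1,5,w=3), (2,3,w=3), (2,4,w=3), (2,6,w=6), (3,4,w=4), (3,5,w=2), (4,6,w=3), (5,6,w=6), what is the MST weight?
14 (MST edges: (1,2,w=3), (1,4,w=3), (1,5,w=3), (3,5,w=2), (4,6,w=3); sum of weights 3 + 3 + 3 + 2 + 3 = 14)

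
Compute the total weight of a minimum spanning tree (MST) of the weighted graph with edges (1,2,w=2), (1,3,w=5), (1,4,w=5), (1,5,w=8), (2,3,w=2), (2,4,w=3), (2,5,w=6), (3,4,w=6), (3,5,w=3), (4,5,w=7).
10 (MST edges: (1,2,w=2), (2,3,w=2), (2,4,w=3), (3,5,w=3); sum of weights 2 + 2 + 3 + 3 = 10)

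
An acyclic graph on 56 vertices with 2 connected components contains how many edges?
54 (Each of the 2 component trees on V_i vertices has V_i - 1 edges; summing gives V - C = 56 - 2 = 54)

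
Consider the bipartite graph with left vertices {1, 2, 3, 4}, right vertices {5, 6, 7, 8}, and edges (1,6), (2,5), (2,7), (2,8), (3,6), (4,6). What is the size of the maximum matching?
2 (matching: (1,6), (2,8); upper bound min(|L|,|R|) = min(4,4) = 4)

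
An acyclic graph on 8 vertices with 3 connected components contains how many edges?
5 (Each of the 3 component trees on V_i vertices has V_i - 1 edges; summing gives V - C = 8 - 3 = 5)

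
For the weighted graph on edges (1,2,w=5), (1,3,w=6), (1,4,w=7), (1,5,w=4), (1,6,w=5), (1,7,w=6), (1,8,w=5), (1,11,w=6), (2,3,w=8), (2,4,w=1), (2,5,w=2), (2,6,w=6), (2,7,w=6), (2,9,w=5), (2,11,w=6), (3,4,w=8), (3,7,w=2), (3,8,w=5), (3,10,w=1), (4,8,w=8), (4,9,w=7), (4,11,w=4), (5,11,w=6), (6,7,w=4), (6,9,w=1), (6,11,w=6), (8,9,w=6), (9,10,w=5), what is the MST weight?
29 (MST edges: (1,5,w=4), (1,6,w=5), (1,8,w=5), (2,4,w=1), (2,5,w=2), (3,7,w=2), (3,10,w=1), (4,11,w=4), (6,7,w=4), (6,9,w=1); sum of weights 4 + 5 + 5 + 1 + 2 + 2 + 1 + 4 + 4 + 1 = 29)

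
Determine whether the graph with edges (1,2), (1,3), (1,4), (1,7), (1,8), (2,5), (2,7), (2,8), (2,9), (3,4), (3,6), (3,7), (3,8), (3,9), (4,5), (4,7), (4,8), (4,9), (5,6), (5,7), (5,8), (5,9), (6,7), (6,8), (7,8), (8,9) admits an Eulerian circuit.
No (4 vertices have odd degree: {1, 2, 7, 9}; Eulerian circuit requires 0)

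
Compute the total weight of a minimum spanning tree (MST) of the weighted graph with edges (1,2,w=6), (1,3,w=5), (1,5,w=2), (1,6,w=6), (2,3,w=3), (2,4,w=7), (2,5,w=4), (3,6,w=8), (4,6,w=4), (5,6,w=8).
19 (MST edges: (1,5,w=2), (1,6,w=6), (2,3,w=3), (2,5,w=4), (4,6,w=4); sum of weights 2 + 6 + 3 + 4 + 4 = 19)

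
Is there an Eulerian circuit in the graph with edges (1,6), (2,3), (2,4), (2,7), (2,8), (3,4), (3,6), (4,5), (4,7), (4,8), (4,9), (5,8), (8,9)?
No (2 vertices have odd degree: {1, 3}; Eulerian circuit requires 0)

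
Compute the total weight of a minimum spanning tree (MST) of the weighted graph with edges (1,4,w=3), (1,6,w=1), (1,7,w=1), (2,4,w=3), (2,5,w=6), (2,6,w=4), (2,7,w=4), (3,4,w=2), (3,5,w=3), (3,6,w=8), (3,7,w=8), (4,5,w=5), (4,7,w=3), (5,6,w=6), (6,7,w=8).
13 (MST edges: (1,4,w=3), (1,6,w=1), (1,7,w=1), (2,4,w=3), (3,4,w=2), (3,5,w=3); sum of weights 3 + 1 + 1 + 3 + 2 + 3 = 13)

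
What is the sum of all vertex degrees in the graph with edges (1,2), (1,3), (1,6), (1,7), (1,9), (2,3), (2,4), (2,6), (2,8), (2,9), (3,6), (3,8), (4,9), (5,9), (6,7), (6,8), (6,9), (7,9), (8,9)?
38 (handshake: sum of degrees = 2|E| = 2 x 19 = 38)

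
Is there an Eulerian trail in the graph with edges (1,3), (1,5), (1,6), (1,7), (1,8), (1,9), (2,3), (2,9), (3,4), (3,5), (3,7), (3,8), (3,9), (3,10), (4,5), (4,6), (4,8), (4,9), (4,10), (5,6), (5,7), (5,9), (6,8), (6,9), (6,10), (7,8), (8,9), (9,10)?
Yes — and in fact it has an Eulerian circuit (the graph is connected and all 10 vertices have even degree)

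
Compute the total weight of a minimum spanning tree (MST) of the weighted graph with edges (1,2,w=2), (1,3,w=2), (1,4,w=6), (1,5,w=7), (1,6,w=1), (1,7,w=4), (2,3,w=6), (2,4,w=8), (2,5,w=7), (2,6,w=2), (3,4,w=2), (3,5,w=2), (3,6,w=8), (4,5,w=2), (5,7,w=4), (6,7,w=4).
13 (MST edges: (1,2,w=2), (1,3,w=2), (1,6,w=1), (1,7,w=4), (3,4,w=2), (3,5,w=2); sum of weights 2 + 2 + 1 + 4 + 2 + 2 = 13)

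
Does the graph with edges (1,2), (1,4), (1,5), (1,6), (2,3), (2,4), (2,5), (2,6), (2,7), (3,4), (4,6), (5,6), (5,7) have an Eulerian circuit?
Yes (the graph is connected and all 7 vertices have even degree)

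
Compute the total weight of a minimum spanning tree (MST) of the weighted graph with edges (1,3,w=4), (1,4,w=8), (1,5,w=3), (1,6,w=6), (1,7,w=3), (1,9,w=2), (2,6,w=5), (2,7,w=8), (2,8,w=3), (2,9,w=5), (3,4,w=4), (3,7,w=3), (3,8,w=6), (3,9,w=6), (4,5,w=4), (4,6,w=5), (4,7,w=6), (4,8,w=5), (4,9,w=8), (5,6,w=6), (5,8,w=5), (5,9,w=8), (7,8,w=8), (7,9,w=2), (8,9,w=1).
23 (MST edges: (1,5,w=3), (1,9,w=2), (2,6,w=5), (2,8,w=3), (3,4,w=4), (3,7,w=3), (7,9,w=2), (8,9,w=1); sum of weights 3 + 2 + 5 + 3 + 4 + 3 + 2 + 1 = 23)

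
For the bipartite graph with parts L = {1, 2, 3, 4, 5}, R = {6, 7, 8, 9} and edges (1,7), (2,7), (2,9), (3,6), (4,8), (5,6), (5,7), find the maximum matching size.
4 (matching: (1,7), (2,9), (3,6), (4,8); upper bound min(|L|,|R|) = min(5,4) = 4)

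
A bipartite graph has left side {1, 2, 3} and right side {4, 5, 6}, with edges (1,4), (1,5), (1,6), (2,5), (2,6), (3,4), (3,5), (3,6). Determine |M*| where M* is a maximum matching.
3 (matching: (1,6), (2,5), (3,4); upper bound min(|L|,|R|) = min(3,3) = 3)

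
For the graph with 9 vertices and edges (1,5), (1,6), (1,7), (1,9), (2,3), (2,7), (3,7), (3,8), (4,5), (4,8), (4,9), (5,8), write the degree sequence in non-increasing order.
[4, 3, 3, 3, 3, 3, 2, 2, 1] (degrees: deg(1)=4, deg(2)=2, deg(3)=3, deg(4)=3, deg(5)=3, deg(6)=1, deg(7)=3, deg(8)=3, deg(9)=2)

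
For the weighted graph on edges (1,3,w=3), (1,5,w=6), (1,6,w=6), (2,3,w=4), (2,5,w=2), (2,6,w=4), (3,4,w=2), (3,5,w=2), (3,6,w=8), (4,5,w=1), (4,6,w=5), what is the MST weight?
12 (MST edges: (1,3,w=3), (2,5,w=2), (2,6,w=4), (3,4,w=2), (4,5,w=1); sum of weights 3 + 2 + 4 + 2 + 1 = 12)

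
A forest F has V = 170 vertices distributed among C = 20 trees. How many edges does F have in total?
150 (Each of the 20 component trees on V_i vertices has V_i - 1 edges; summing gives V - C = 170 - 20 = 150)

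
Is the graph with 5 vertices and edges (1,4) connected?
No, it has 4 components: {1, 4}, {2}, {3}, {5}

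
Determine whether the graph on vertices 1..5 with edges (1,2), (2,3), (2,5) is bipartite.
Yes. Partition: {1, 3, 4, 5}, {2}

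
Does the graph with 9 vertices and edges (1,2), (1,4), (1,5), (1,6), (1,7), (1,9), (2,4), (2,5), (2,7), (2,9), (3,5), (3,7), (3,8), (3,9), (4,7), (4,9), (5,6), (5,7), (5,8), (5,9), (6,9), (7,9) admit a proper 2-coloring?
No (odd cycle of length 3: 7 -> 1 -> 5 -> 7)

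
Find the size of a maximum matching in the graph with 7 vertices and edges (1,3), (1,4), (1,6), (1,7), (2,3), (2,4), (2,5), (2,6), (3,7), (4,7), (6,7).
3 (matching: (1,4), (2,5), (6,7); upper bound floor(n/2) = floor(7/2) = 3)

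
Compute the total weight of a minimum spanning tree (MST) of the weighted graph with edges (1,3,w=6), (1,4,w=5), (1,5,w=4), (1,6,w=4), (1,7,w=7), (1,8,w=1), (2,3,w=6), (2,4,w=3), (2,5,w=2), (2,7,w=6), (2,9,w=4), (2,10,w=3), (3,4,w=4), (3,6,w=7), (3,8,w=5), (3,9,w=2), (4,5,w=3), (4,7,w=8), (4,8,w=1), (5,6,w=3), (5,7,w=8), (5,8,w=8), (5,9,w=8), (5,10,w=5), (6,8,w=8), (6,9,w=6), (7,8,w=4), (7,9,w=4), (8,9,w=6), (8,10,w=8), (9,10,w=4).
23 (MST edges: (1,8,w=1), (2,4,w=3), (2,5,w=2), (2,9,w=4), (2,10,w=3), (3,9,w=2), (4,8,w=1), (5,6,w=3), (7,9,w=4); sum of weights 1 + 3 + 2 + 4 + 3 + 2 + 1 + 3 + 4 = 23)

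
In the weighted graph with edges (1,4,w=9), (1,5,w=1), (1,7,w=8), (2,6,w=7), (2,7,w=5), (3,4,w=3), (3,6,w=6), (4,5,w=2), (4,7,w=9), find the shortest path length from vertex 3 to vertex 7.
12 (path: 3 -> 4 -> 7; weights 3 + 9 = 12)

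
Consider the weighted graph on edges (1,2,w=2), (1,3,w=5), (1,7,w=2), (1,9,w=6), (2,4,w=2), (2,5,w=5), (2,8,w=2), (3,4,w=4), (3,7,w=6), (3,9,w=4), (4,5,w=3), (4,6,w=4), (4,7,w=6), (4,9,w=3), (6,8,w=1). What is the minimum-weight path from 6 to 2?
3 (path: 6 -> 8 -> 2; weights 1 + 2 = 3)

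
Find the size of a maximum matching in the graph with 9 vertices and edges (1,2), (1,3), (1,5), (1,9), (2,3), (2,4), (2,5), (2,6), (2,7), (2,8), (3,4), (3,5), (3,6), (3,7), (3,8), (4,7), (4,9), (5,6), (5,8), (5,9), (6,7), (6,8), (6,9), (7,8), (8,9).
4 (matching: (1,5), (2,8), (3,7), (6,9); upper bound floor(n/2) = floor(9/2) = 4)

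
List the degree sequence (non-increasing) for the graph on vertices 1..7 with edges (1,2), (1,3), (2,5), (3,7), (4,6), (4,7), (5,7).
[3, 2, 2, 2, 2, 2, 1] (degrees: deg(1)=2, deg(2)=2, deg(3)=2, deg(4)=2, deg(5)=2, deg(6)=1, deg(7)=3)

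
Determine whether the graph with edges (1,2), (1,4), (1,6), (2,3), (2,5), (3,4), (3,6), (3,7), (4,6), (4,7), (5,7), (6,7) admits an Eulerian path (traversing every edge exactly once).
Yes (the graph is connected and exactly 2 vertices have odd degree: {1, 2}; any Eulerian path must start and end at those)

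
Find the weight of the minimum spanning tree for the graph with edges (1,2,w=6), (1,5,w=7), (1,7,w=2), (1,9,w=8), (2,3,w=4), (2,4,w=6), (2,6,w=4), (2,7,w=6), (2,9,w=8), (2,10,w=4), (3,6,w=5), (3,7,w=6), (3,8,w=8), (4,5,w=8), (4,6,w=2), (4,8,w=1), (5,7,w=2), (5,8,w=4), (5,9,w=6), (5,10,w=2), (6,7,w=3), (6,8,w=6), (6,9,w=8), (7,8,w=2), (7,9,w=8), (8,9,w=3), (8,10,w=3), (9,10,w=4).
22 (MST edges: (1,7,w=2), (2,3,w=4), (2,10,w=4), (4,6,w=2), (4,8,w=1), (5,7,w=2), (5,10,w=2), (7,8,w=2), (8,9,w=3); sum of weights 2 + 4 + 4 + 2 + 1 + 2 + 2 + 2 + 3 = 22)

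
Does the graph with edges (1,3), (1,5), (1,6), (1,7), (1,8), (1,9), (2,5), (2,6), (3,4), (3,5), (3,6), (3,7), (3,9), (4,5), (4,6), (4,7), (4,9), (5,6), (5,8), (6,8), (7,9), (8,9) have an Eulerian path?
Yes (the graph is connected and exactly 2 vertices have odd degree: {4, 9}; any Eulerian path must start and end at those)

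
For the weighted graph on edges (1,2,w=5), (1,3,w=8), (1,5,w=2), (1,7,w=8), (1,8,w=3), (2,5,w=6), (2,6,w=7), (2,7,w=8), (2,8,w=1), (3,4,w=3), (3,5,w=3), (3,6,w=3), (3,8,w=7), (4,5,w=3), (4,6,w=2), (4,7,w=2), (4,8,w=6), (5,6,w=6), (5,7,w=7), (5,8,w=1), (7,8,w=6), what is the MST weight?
14 (MST edges: (1,5,w=2), (2,8,w=1), (3,4,w=3), (3,5,w=3), (4,6,w=2), (4,7,w=2), (5,8,w=1); sum of weights 2 + 1 + 3 + 3 + 2 + 2 + 1 = 14)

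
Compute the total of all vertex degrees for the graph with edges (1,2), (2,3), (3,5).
6 (handshake: sum of degrees = 2|E| = 2 x 3 = 6)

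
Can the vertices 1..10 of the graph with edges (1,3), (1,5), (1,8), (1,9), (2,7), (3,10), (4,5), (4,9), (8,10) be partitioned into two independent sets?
Yes. Partition: {1, 2, 4, 6, 10}, {3, 5, 7, 8, 9}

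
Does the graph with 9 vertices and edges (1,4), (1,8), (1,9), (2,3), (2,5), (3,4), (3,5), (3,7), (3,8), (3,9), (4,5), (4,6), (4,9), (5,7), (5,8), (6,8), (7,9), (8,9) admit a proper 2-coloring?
No (odd cycle of length 3: 9 -> 1 -> 8 -> 9)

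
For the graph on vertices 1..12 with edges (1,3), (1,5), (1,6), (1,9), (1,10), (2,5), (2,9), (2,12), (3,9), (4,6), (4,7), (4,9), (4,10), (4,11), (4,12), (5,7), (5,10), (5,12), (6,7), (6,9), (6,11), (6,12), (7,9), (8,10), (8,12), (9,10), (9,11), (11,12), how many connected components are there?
1 (components: {1, 2, 3, 4, 5, 6, 7, 8, 9, 10, 11, 12})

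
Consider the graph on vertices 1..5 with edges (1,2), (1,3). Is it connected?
No, it has 3 components: {1, 2, 3}, {4}, {5}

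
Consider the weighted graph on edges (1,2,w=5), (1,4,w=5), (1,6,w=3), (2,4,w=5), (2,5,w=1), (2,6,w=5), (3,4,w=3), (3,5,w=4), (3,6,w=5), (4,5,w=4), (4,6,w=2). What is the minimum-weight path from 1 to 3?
8 (path: 1 -> 4 -> 3; weights 5 + 3 = 8)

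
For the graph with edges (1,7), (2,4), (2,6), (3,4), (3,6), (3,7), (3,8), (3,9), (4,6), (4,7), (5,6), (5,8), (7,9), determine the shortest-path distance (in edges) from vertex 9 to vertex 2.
3 (path: 9 -> 7 -> 4 -> 2, 3 edges)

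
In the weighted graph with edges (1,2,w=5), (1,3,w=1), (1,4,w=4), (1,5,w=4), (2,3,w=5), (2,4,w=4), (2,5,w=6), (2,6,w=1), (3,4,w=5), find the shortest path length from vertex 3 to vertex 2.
5 (path: 3 -> 2; weights 5 = 5)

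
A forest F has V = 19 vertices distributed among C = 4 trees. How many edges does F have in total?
15 (Each of the 4 component trees on V_i vertices has V_i - 1 edges; summing gives V - C = 19 - 4 = 15)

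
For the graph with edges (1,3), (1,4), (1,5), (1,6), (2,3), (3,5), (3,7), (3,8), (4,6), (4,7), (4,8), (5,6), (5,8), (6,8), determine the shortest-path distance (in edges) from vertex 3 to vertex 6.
2 (path: 3 -> 5 -> 6, 2 edges)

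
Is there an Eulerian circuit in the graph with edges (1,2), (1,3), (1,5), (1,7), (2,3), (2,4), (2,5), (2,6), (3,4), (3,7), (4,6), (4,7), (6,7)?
No (2 vertices have odd degree: {2, 6}; Eulerian circuit requires 0)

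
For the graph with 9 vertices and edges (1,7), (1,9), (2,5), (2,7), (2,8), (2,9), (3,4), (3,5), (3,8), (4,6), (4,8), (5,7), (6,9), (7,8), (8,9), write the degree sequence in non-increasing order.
[5, 4, 4, 4, 3, 3, 3, 2, 2] (degrees: deg(1)=2, deg(2)=4, deg(3)=3, deg(4)=3, deg(5)=3, deg(6)=2, deg(7)=4, deg(8)=5, deg(9)=4)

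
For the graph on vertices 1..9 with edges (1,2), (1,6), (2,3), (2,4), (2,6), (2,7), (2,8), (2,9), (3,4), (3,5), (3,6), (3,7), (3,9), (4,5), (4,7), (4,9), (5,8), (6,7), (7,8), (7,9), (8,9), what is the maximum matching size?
4 (matching: (2,9), (3,6), (4,7), (5,8); upper bound floor(n/2) = floor(9/2) = 4)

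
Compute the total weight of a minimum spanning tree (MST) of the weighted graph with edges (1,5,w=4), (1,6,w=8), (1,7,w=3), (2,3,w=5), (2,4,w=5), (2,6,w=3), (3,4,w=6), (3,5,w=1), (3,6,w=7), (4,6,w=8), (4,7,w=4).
20 (MST edges: (1,5,w=4), (1,7,w=3), (2,4,w=5), (2,6,w=3), (3,5,w=1), (4,7,w=4); sum of weights 4 + 3 + 5 + 3 + 1 + 4 = 20)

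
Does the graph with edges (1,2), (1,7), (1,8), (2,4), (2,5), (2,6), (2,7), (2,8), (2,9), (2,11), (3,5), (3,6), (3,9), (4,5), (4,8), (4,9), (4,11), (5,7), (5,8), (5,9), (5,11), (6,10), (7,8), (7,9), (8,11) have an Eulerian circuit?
No (8 vertices have odd degree: {1, 3, 4, 5, 6, 7, 9, 10}; Eulerian circuit requires 0)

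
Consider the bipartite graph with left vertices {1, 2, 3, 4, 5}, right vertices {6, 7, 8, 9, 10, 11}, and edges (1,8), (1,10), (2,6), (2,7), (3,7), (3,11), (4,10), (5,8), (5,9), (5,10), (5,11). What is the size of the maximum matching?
5 (matching: (1,8), (2,7), (3,11), (4,10), (5,9); upper bound min(|L|,|R|) = min(5,6) = 5)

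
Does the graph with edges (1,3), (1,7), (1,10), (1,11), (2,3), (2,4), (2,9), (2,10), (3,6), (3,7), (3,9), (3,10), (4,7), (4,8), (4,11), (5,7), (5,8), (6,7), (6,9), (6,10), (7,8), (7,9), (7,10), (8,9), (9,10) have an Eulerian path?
Yes — and in fact it has an Eulerian circuit (the graph is connected and all 11 vertices have even degree)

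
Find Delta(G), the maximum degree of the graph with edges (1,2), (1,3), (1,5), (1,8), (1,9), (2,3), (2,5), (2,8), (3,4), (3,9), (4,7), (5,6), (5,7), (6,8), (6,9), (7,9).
5 (attained at vertex 1)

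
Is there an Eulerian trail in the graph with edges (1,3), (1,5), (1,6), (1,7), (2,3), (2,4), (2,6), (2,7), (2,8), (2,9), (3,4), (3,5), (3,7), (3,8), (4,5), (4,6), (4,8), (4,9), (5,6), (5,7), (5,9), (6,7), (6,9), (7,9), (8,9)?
Yes — and in fact it has an Eulerian circuit (the graph is connected and all 9 vertices have even degree)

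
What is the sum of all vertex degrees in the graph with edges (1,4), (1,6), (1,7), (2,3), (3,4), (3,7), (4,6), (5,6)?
16 (handshake: sum of degrees = 2|E| = 2 x 8 = 16)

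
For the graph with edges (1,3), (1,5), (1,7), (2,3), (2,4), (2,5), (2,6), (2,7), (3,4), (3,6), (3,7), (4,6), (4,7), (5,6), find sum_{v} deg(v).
28 (handshake: sum of degrees = 2|E| = 2 x 14 = 28)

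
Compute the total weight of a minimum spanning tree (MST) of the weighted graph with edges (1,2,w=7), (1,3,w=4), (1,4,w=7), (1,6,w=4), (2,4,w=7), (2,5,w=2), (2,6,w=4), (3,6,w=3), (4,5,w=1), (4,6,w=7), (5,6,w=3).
13 (MST edges: (1,3,w=4), (2,5,w=2), (3,6,w=3), (4,5,w=1), (5,6,w=3); sum of weights 4 + 2 + 3 + 1 + 3 = 13)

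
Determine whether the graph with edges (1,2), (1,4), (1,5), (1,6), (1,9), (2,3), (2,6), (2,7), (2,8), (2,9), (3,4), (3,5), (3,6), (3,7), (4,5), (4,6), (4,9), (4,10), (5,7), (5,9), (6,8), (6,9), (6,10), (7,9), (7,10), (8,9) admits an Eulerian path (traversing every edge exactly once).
No (8 vertices have odd degree: {1, 3, 5, 6, 7, 8, 9, 10}; Eulerian path requires 0 or 2)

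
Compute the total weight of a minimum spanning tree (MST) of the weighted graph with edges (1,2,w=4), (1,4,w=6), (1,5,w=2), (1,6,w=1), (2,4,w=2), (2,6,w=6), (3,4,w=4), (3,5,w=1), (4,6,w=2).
8 (MST edges: (1,5,w=2), (1,6,w=1), (2,4,w=2), (3,5,w=1), (4,6,w=2); sum of weights 2 + 1 + 2 + 1 + 2 = 8)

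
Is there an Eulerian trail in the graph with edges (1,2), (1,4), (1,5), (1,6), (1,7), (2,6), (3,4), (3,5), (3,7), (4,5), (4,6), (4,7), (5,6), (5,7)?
No (4 vertices have odd degree: {1, 3, 4, 5}; Eulerian path requires 0 or 2)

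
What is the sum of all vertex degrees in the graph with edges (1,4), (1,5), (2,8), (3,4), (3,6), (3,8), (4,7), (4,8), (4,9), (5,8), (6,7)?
22 (handshake: sum of degrees = 2|E| = 2 x 11 = 22)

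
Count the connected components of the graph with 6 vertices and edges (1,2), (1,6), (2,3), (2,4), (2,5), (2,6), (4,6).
1 (components: {1, 2, 3, 4, 5, 6})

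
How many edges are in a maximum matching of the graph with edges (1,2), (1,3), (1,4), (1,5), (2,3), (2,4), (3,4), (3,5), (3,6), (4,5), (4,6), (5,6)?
3 (matching: (1,5), (2,4), (3,6); upper bound floor(n/2) = floor(6/2) = 3)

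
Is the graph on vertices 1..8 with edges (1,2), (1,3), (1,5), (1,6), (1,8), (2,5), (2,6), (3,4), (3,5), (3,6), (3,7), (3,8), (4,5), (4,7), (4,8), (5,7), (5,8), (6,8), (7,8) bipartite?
No (odd cycle of length 3: 3 -> 1 -> 6 -> 3)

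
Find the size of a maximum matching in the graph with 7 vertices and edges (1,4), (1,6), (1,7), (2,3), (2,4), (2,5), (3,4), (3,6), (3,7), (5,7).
3 (matching: (1,6), (2,5), (3,7); upper bound floor(n/2) = floor(7/2) = 3)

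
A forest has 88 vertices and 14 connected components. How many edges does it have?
74 (Each of the 14 component trees on V_i vertices has V_i - 1 edges; summing gives V - C = 88 - 14 = 74)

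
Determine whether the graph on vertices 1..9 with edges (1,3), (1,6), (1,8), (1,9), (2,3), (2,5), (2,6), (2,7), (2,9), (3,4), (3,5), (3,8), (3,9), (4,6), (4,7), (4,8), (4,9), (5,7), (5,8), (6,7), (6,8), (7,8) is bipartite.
No (odd cycle of length 3: 8 -> 1 -> 3 -> 8)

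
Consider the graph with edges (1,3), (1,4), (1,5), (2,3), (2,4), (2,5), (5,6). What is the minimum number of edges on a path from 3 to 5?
2 (path: 3 -> 1 -> 5, 2 edges)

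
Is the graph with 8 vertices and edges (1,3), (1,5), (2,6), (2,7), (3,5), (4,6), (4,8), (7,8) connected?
No, it has 2 components: {1, 3, 5}, {2, 4, 6, 7, 8}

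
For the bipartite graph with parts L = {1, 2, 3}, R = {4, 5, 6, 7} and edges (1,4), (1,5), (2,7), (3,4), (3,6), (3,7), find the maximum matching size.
3 (matching: (1,5), (2,7), (3,6); upper bound min(|L|,|R|) = min(3,4) = 3)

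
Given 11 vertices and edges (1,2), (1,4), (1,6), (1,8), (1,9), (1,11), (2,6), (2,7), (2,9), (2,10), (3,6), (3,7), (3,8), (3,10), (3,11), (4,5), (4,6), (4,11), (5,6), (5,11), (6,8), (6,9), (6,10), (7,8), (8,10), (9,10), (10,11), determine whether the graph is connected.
Yes (BFS from 1 visits [1, 2, 4, 6, 8, 9, 11, 7, 10, 5, 3] — all 11 vertices reached)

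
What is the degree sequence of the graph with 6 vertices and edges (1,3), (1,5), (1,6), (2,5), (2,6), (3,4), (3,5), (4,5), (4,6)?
[4, 3, 3, 3, 3, 2] (degrees: deg(1)=3, deg(2)=2, deg(3)=3, deg(4)=3, deg(5)=4, deg(6)=3)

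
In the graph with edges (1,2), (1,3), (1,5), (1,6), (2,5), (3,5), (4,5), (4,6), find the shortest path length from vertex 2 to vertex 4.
2 (path: 2 -> 5 -> 4, 2 edges)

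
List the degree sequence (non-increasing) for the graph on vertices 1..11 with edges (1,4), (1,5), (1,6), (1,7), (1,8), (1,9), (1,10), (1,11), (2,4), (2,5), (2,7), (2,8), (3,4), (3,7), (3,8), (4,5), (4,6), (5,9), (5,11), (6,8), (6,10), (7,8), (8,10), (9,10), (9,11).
[8, 6, 5, 5, 4, 4, 4, 4, 4, 3, 3] (degrees: deg(1)=8, deg(2)=4, deg(3)=3, deg(4)=5, deg(5)=5, deg(6)=4, deg(7)=4, deg(8)=6, deg(9)=4, deg(10)=4, deg(11)=3)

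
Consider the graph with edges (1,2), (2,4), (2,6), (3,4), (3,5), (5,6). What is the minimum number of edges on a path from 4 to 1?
2 (path: 4 -> 2 -> 1, 2 edges)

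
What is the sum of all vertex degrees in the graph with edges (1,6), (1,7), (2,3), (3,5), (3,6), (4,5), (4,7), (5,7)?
16 (handshake: sum of degrees = 2|E| = 2 x 8 = 16)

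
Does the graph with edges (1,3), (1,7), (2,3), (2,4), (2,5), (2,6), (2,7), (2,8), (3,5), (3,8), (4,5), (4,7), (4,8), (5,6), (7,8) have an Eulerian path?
Yes — and in fact it has an Eulerian circuit (the graph is connected and all 8 vertices have even degree)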